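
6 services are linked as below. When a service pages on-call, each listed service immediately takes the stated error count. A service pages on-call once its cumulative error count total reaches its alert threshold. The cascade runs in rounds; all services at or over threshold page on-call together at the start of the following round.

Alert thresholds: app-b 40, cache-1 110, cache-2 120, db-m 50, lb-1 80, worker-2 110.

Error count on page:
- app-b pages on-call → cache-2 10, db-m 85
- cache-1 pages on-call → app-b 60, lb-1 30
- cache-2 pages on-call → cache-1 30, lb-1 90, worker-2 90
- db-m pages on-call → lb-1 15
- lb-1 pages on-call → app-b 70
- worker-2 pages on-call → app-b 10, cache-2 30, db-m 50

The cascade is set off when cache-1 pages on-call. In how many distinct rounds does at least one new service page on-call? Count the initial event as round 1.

3

Round 1 — cache-1 pages on-call (initial).
  app-b: +60 → 60 ≥ 40
  lb-1: +30 → 30 < 80
Round 2 — app-b pages on-call.
  cache-2: +10 → 10 < 120
  db-m: +85 → 85 ≥ 50
Round 3 — db-m pages on-call.
  lb-1: +15 → 45 < 80
No further pages.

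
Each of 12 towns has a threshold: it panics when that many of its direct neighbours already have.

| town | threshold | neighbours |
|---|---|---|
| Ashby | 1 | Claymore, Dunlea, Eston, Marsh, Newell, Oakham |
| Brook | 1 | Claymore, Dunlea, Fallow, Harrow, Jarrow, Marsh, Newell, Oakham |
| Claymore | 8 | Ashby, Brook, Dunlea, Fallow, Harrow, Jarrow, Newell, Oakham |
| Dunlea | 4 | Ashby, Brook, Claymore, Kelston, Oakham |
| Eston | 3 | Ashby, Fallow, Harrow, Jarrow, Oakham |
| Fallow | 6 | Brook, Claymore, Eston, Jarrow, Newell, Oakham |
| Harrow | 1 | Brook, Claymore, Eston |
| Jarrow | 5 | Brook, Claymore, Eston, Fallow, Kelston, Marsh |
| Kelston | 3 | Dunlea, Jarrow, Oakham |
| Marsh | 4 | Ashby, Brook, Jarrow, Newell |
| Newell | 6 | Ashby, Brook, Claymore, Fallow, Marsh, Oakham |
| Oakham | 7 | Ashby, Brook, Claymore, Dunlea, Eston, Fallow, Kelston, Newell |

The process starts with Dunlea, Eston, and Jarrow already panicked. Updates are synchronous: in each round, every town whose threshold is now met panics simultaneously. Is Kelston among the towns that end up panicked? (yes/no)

no

Round 1 — Dunlea, Eston, Jarrow panic (initial).
Round 2 — checking thresholds:
  Ashby: 2 of 6 neighbours ≥ 1, panics.
  Brook: 2 of 8 neighbours ≥ 1, panics.
  Claymore: 2 of 8 neighbours < 8, not yet.
  Fallow: 2 of 6 neighbours < 6, not yet.
  Harrow: 1 of 3 neighbours ≥ 1, panics.
  Kelston: 2 of 3 neighbours < 3, not yet.
  Marsh: 1 of 4 neighbours < 4, not yet.
  Oakham: 2 of 8 neighbours < 7, not yet.
Round 3 — no new panics; cascade stops.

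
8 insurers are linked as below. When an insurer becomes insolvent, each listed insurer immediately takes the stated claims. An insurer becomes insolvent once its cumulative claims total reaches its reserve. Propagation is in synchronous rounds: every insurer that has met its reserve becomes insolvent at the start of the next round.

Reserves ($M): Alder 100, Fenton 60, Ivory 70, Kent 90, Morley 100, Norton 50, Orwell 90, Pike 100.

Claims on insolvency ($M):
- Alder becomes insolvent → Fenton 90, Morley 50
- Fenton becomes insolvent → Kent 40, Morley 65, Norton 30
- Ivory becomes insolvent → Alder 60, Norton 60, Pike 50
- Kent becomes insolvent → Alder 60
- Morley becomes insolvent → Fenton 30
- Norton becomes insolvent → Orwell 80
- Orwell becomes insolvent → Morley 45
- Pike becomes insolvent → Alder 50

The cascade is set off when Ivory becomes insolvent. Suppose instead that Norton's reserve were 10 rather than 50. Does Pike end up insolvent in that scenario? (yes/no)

With Norton's reserve at 10:
Round 1 — Ivory becomes insolvent (initial).
  Alder: +60 → 60 < 100
  Norton: +60 → 60 ≥ 10
  Pike: +50 → 50 < 100
Round 2 — Norton becomes insolvent.
  Orwell: +80 → 80 < 90
No further insolvencies.

no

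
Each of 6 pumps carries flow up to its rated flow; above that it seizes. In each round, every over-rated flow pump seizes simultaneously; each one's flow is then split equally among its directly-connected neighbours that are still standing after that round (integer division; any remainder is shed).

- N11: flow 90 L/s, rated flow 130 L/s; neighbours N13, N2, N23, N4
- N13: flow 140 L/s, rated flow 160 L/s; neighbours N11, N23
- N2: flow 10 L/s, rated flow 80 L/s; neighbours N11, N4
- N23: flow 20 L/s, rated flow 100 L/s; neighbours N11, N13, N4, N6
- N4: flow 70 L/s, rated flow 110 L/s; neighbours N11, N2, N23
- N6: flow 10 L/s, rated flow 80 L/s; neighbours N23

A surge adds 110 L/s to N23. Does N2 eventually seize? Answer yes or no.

yes

Round 1 — N23 at 130 > 100. N23 seizes.
  N23 sheds 130 L/s to N11, N13, N4, N6: 32 each (2 lost).
    N11: 90+32 = 122 ≤ 130
    N13: 140+32 = 172 > 160
    N4: 70+32 = 102 ≤ 110
    N6: 10+32 = 42 ≤ 80
Round 2 — N13 seizes.
  N13 sheds 172 L/s to N11: 172 each.
    N11: 122+172 = 294 > 130
Round 3 — N11 seizes.
  N11 sheds 294 L/s to N2, N4: 147 each.
    N2: 10+147 = 157 > 80
    N4: 102+147 = 249 > 110
Round 4 — N2, N4 seize.
  N2 sheds 157 L/s: no online neighbours, lost.
  N4 sheds 249 L/s: no online neighbours, lost.
No further seizures.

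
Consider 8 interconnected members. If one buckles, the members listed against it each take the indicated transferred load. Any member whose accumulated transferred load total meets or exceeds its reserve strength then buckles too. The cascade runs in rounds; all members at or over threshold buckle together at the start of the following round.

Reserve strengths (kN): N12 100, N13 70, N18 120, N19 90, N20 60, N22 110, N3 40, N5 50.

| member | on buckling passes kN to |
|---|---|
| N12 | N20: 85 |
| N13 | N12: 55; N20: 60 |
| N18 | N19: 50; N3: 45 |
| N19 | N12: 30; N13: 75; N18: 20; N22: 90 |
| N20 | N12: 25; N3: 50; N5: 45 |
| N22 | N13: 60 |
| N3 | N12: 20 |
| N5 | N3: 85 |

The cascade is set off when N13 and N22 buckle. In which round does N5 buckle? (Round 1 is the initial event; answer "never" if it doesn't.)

Round 1 — N13, N22 buckle (initial).
  N12: +55 → 55 < 100
  N20: +60 → 60 ≥ 60
Round 2 — N20 buckles.
  N12: +25 → 80 < 100
  N3: +50 → 50 ≥ 40
  N5: +45 → 45 < 50
Round 3 — N3 buckles.
  N12: +20 → 100 ≥ 100
Round 4 — N12 buckles.
No further bucklings.

never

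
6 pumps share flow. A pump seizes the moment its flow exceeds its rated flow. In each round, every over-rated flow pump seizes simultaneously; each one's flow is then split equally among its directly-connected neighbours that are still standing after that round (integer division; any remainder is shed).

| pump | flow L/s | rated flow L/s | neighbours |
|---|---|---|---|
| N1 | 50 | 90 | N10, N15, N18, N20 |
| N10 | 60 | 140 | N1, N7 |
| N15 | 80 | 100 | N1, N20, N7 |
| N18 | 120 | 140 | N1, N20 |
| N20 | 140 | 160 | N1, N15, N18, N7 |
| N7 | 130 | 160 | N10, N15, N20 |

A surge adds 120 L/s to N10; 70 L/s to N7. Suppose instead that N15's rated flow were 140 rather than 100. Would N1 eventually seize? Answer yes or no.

yes

With N15's rated flow at 140:
Round 1 — N10 at 180 > 140; N7 at 200 > 160. N10, N7 seize.
  N10 sheds 180 L/s to N1: 180 each.
    N1: 50+180 = 230 > 90
  N7 sheds 200 L/s to N15, N20: 100 each.
    N15: 80+100 = 180 > 140
    N20: 140+100 = 240 > 160
Round 2 — N1, N15, N20 seize.
  N1 sheds 230 L/s to N18: 230 each.
    N18: 120+230 = 350 > 140
  N15 sheds 180 L/s: no online neighbours, lost.
  N20 sheds 240 L/s to N18: 240 each.
    N18: 350+240 = 590 > 140
Round 3 — N18 seizes.
  N18 sheds 590 L/s: no online neighbours, lost.
No further seizures.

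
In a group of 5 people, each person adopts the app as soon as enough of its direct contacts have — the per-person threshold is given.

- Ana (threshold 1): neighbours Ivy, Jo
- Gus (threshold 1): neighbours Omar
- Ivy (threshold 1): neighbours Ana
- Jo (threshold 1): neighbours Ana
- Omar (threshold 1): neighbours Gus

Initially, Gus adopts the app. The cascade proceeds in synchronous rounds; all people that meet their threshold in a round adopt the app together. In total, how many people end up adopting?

2

Round 1 — Gus adopts the app (initial).
Round 2 — checking thresholds:
  Omar: 1 of 1 neighbours ≥ 1, adopts the app.
Round 3 — no new adoptions; cascade stops.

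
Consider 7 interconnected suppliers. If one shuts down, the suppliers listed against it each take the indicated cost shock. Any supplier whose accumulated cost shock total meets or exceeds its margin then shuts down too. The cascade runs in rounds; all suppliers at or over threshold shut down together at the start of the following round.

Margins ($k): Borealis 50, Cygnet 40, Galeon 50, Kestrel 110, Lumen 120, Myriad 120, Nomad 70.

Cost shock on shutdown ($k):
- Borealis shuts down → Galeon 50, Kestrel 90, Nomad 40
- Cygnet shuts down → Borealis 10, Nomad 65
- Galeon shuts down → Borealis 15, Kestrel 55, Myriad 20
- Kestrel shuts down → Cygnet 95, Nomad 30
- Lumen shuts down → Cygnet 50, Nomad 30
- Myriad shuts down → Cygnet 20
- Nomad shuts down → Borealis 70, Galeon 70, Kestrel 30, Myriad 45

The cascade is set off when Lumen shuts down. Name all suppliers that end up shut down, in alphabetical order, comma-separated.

Borealis, Cygnet, Galeon, Kestrel, Lumen, Nomad

Round 1 — Lumen shuts down (initial).
  Cygnet: +50 → 50 ≥ 40
  Nomad: +30 → 30 < 70
Round 2 — Cygnet shuts down.
  Borealis: +10 → 10 < 50
  Nomad: +65 → 95 ≥ 70
Round 3 — Nomad shuts down.
  Borealis: +70 → 80 ≥ 50
  Galeon: +70 → 70 ≥ 50
  Kestrel: +30 → 30 < 110
  Myriad: +45 → 45 < 120
Round 4 — Borealis, Galeon shut down.
  Kestrel: +90+55 → 175 ≥ 110
  Myriad: +20 → 65 < 120
Round 5 — Kestrel shuts down.
No further shutdowns.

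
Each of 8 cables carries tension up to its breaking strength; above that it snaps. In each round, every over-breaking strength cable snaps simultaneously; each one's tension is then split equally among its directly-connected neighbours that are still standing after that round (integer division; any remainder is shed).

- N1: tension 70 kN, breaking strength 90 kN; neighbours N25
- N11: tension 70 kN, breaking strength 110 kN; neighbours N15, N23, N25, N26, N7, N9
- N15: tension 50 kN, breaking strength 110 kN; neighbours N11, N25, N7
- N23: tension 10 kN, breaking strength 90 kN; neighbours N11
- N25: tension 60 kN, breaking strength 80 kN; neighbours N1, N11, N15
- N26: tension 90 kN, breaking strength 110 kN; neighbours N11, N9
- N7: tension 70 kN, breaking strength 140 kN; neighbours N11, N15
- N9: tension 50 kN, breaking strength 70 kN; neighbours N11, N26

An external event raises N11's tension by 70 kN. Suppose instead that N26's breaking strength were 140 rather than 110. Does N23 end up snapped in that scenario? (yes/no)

With N26's breaking strength at 140:
Round 1 — N11 at 140 > 110. N11 snaps.
  N11 sheds 140 kN to N15, N23, N25, N26, N7, N9: 23 each (2 lost).
    N15: 50+23 = 73 ≤ 110
    N23: 10+23 = 33 ≤ 90
    N25: 60+23 = 83 > 80
    N26: 90+23 = 113 ≤ 140
    N7: 70+23 = 93 ≤ 140
    N9: 50+23 = 73 > 70
Round 2 — N25, N9 snap.
  N25 sheds 83 kN to N1, N15: 41 each (1 lost).
    N1: 70+41 = 111 > 90
    N15: 73+41 = 114 > 110
  N9 sheds 73 kN to N26: 73 each.
    N26: 113+73 = 186 > 140
Round 3 — N1, N15, N26 snap.
  N1 sheds 111 kN: no online neighbours, lost.
  N15 sheds 114 kN to N7: 114 each.
    N7: 93+114 = 207 > 140
  N26 sheds 186 kN: no online neighbours, lost.
Round 4 — N7 snaps.
  N7 sheds 207 kN: no online neighbours, lost.
No further breaks.

no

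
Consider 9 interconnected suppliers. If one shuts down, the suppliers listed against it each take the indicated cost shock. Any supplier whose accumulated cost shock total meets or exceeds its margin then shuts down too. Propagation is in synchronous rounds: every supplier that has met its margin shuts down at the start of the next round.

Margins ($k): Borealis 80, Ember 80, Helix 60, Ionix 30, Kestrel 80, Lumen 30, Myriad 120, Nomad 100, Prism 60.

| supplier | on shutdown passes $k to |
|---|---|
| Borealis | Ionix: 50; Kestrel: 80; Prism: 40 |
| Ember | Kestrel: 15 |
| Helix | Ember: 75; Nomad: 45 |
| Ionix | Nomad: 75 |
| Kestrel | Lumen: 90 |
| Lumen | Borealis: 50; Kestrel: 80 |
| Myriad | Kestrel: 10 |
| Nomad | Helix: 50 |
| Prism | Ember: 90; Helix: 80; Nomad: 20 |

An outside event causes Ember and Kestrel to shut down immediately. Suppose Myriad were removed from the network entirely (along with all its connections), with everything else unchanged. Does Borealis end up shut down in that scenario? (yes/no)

With Myriad removed:
Round 1 — Ember, Kestrel shut down (initial).
  Lumen: +90 → 90 ≥ 30
Round 2 — Lumen shuts down.
  Borealis: +50 → 50 < 80
No further shutdowns.

no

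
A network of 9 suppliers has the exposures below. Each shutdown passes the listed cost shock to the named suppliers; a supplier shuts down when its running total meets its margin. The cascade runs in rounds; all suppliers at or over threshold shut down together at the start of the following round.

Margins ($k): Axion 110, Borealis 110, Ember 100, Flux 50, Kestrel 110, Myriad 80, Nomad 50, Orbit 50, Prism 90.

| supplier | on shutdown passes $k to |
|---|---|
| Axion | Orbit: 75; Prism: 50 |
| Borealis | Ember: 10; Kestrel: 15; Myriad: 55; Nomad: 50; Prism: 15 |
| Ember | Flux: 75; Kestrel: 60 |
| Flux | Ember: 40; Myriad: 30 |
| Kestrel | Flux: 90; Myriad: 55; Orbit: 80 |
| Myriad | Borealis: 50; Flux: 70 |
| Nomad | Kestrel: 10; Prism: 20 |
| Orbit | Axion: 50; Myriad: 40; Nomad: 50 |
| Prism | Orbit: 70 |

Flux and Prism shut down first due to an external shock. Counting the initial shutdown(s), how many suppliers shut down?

Round 1 — Flux, Prism shut down (initial).
  Ember: +40 → 40 < 100
  Myriad: +30 → 30 < 80
  Orbit: +70 → 70 ≥ 50
Round 2 — Orbit shuts down.
  Axion: +50 → 50 < 110
  Myriad: +40 → 70 < 80
  Nomad: +50 → 50 ≥ 50
Round 3 — Nomad shuts down.
  Kestrel: +10 → 10 < 110
No further shutdowns.

4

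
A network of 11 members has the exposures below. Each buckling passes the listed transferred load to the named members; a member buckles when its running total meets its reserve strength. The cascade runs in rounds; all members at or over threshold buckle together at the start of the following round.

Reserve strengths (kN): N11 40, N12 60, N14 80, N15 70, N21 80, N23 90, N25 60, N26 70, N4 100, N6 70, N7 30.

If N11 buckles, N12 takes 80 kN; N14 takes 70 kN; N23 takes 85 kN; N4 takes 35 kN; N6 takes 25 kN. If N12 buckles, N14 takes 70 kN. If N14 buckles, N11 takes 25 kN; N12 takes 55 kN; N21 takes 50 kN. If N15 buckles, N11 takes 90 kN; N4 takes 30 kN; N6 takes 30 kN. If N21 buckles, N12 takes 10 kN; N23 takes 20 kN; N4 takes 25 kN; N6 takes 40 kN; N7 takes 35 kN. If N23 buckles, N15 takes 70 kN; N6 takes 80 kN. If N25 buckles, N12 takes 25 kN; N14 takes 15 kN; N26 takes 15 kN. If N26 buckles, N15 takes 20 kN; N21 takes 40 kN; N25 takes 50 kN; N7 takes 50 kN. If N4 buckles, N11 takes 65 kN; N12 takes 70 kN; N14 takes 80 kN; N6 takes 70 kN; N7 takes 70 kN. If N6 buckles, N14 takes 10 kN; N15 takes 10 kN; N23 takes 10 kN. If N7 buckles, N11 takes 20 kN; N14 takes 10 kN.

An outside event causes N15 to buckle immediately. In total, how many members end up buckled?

4

Round 1 — N15 buckles (initial).
  N11: +90 → 90 ≥ 40
  N4: +30 → 30 < 100
  N6: +30 → 30 < 70
Round 2 — N11 buckles.
  N12: +80 → 80 ≥ 60
  N14: +70 → 70 < 80
  N23: +85 → 85 < 90
  N4: +35 → 65 < 100
  N6: +25 → 55 < 70
Round 3 — N12 buckles.
  N14: +70 → 140 ≥ 80
Round 4 — N14 buckles.
  N21: +50 → 50 < 80
No further bucklings.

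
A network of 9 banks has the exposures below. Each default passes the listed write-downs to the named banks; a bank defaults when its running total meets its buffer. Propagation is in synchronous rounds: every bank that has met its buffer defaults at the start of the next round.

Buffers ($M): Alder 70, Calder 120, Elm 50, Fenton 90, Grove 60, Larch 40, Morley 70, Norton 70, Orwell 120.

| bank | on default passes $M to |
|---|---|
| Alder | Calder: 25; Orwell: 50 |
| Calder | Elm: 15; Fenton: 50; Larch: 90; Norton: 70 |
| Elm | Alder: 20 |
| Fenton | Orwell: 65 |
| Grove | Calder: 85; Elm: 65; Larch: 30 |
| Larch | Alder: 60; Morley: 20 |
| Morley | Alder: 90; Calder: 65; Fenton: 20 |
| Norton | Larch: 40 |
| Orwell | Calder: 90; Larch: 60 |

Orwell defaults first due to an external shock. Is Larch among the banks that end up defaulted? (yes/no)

yes

Round 1 — Orwell defaults (initial).
  Calder: +90 → 90 < 120
  Larch: +60 → 60 ≥ 40
Round 2 — Larch defaults.
  Alder: +60 → 60 < 70
  Morley: +20 → 20 < 70
No further defaults.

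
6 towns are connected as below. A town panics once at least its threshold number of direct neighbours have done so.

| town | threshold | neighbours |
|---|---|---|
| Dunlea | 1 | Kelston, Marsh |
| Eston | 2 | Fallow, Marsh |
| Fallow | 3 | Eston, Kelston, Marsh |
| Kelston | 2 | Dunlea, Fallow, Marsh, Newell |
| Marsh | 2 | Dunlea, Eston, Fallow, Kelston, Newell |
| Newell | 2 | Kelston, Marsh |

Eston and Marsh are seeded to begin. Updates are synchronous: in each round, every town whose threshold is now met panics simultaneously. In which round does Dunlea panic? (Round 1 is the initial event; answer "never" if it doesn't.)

2

Round 1 — Eston, Marsh panic (initial).
Round 2 — checking thresholds:
  Dunlea: 1 of 2 neighbours ≥ 1, panics.
  Fallow: 2 of 3 neighbours < 3, holds.
  Kelston: 1 of 4 neighbours < 2, holds.
  Newell: 1 of 2 neighbours < 2, holds.
Round 3 — checking thresholds:
  Fallow: 2 of 3 neighbours < 3, holds.
  Kelston: 2 of 4 neighbours ≥ 2, panics.
  Newell: 1 of 2 neighbours < 2, holds.
Round 4 — checking thresholds:
  Fallow: 3 of 3 neighbours ≥ 3, panics.
  Newell: 2 of 2 neighbours ≥ 2, panics.
Round 5 — no new panics; cascade stops.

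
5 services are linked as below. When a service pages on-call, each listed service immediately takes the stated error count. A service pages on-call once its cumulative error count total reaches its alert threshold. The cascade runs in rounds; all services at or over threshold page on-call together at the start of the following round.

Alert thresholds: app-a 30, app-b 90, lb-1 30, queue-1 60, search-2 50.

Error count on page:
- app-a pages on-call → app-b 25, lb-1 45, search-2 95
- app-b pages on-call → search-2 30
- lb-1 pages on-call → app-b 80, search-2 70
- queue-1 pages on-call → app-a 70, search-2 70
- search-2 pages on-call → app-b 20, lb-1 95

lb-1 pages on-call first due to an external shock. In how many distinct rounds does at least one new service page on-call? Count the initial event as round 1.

Round 1 — lb-1 pages on-call (initial).
  app-b: +80 → 80 < 90
  search-2: +70 → 70 ≥ 50
Round 2 — search-2 pages on-call.
  app-b: +20 → 100 ≥ 90
Round 3 — app-b pages on-call.
No further pages.

3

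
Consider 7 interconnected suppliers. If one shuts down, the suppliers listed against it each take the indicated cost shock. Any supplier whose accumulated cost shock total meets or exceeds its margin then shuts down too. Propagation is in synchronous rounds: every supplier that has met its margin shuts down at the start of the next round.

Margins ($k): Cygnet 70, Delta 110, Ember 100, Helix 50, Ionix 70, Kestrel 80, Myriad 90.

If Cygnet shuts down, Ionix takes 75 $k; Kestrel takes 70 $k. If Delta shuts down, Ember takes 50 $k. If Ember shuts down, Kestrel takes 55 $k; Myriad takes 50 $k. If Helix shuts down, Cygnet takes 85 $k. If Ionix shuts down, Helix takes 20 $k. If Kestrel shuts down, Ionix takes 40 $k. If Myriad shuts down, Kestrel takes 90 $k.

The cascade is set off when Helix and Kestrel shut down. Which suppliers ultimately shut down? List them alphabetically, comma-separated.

Cygnet, Helix, Ionix, Kestrel

Round 1 — Helix, Kestrel shut down (initial).
  Cygnet: +85 → 85 ≥ 70
  Ionix: +40 → 40 < 70
Round 2 — Cygnet shuts down.
  Ionix: +75 → 115 ≥ 70
Round 3 — Ionix shuts down.
No further shutdowns.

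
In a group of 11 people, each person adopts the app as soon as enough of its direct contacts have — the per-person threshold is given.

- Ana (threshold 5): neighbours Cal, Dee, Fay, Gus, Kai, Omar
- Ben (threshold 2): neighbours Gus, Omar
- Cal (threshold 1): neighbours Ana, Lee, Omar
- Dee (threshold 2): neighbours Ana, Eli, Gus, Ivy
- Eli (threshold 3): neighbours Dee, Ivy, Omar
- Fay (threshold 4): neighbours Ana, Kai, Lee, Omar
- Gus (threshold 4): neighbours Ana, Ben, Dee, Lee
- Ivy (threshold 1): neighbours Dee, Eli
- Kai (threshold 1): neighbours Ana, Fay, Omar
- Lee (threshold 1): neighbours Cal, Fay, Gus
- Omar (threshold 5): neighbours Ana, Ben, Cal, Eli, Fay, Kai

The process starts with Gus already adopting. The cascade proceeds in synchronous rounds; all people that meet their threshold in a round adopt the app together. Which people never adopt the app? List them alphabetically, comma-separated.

Round 1 — Gus adopts the app (initial).
Round 2 — checking thresholds:
  Ana: 1 of 6 neighbours < 5, holds.
  Ben: 1 of 2 neighbours < 2, holds.
  Dee: 1 of 4 neighbours < 2, holds.
  Lee: 1 of 3 neighbours ≥ 1, adopts the app.
Round 3 — checking thresholds:
  Ana: 1 of 6 neighbours < 5, holds.
  Ben: 1 of 2 neighbours < 2, holds.
  Cal: 1 of 3 neighbours ≥ 1, adopts the app.
  Dee: 1 of 4 neighbours < 2, holds.
  Fay: 1 of 4 neighbours < 4, holds.
Round 4 — no new adoptions; cascade stops.

Ana, Ben, Dee, Eli, Fay, Ivy, Kai, Omar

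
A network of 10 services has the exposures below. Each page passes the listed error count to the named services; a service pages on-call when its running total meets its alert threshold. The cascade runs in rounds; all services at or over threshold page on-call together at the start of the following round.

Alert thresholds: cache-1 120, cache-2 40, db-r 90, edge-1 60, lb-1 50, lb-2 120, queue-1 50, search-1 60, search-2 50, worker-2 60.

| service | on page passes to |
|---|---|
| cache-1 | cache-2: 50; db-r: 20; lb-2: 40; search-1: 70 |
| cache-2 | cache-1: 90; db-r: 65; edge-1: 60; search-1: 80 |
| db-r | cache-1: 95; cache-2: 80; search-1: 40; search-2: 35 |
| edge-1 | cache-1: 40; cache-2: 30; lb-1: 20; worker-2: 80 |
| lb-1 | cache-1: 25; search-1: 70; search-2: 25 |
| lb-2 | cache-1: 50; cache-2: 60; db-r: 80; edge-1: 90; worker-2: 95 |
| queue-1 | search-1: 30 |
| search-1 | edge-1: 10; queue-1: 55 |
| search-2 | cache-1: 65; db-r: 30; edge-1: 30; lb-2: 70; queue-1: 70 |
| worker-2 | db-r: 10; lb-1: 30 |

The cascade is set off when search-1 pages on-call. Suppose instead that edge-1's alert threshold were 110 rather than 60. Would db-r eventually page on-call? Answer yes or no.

With edge-1's alert threshold at 110:
Round 1 — search-1 pages on-call (initial).
  edge-1: +10 → 10 < 110
  queue-1: +55 → 55 ≥ 50
Round 2 — queue-1 pages on-call.
No further pages.

no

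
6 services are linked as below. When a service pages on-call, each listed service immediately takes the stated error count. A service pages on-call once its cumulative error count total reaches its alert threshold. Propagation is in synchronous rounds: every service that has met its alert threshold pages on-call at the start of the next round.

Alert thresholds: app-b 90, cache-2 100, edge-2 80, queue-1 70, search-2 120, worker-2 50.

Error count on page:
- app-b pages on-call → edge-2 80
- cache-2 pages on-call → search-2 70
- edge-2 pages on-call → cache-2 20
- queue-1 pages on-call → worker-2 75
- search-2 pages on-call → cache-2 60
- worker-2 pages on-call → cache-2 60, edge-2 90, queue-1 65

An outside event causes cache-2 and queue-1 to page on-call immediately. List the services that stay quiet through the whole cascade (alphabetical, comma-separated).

app-b, search-2

Round 1 — cache-2, queue-1 page on-call (initial).
  search-2: +70 → 70 < 120
  worker-2: +75 → 75 ≥ 50
Round 2 — worker-2 pages on-call.
  edge-2: +90 → 90 ≥ 80
Round 3 — edge-2 pages on-call.
No further pages.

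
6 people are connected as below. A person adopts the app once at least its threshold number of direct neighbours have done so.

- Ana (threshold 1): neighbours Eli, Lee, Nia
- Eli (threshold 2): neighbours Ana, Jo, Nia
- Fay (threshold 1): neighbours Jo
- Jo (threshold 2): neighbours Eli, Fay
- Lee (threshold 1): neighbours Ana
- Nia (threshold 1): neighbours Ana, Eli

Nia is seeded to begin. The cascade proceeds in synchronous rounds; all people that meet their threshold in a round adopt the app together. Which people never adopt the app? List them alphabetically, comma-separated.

Round 1 — Nia adopts the app (initial).
Round 2 — checking thresholds:
  Ana: 1 of 3 neighbours ≥ 1, adopts the app.
  Eli: 1 of 3 neighbours < 2, not yet.
Round 3 — checking thresholds:
  Eli: 2 of 3 neighbours ≥ 2, adopts the app.
  Lee: 1 of 1 neighbours ≥ 1, adopts the app.
Round 4 — no new adoptions; cascade stops.

Fay, Jo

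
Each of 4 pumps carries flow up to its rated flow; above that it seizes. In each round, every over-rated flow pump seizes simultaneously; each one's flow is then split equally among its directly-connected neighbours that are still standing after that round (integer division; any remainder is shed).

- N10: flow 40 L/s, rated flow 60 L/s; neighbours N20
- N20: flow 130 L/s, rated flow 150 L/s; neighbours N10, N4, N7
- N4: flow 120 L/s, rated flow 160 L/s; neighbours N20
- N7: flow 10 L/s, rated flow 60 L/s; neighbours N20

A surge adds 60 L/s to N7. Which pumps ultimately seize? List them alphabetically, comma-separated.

Round 1 — N7 at 70 > 60. N7 seizes.
  N7 sheds 70 L/s to N20: 70 each.
    N20: 130+70 = 200 > 150
Round 2 — N20 seizes.
  N20 sheds 200 L/s to N10, N4: 100 each.
    N10: 40+100 = 140 > 60
    N4: 120+100 = 220 > 160
Round 3 — N10, N4 seize.
  N10 sheds 140 L/s: no online neighbours, lost.
  N4 sheds 220 L/s: no online neighbours, lost.
No further seizures.

N10, N20, N4, N7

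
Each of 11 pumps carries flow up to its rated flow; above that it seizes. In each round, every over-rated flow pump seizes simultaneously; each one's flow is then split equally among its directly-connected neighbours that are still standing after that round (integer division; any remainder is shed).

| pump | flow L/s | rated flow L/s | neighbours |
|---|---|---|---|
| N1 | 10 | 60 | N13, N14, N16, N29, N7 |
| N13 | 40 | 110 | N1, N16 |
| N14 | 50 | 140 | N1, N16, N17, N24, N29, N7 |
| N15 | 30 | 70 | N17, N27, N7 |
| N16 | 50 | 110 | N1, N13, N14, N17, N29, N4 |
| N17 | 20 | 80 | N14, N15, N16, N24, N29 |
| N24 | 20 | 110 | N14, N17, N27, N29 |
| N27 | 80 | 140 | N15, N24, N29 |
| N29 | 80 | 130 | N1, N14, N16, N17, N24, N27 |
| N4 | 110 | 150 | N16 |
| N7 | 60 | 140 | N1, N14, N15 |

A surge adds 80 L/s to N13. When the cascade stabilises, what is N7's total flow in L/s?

Round 1 — N13 at 120 > 110. N13 seizes.
  N13 sheds 120 L/s to N1, N16: 60 each.
    N1: 10+60 = 70 > 60
    N16: 50+60 = 110 ≤ 110
Round 2 — N1 seizes.
  N1 sheds 70 L/s to N14, N16, N29, N7: 17 each (2 lost).
    N14: 50+17 = 67 ≤ 140
    N16: 110+17 = 127 > 110
    N29: 80+17 = 97 ≤ 130
    N7: 60+17 = 77 ≤ 140
Round 3 — N16 seizes.
  N16 sheds 127 L/s to N14, N17, N29, N4: 31 each (3 lost).
    N14: 67+31 = 98 ≤ 140
    N17: 20+31 = 51 ≤ 80
    N29: 97+31 = 128 ≤ 130
    N4: 110+31 = 141 ≤ 150
No further seizures.

77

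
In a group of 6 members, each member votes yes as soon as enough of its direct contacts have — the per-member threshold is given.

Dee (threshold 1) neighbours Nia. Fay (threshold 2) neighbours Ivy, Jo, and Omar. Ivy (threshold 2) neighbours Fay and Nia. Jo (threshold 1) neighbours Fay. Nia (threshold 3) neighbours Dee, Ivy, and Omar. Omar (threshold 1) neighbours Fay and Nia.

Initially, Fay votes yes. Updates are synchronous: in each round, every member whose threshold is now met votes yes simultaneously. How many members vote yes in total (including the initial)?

Round 1 — Fay votes yes (initial).
Round 2 — checking thresholds:
  Ivy: 1 of 2 neighbours < 2, not yet.
  Jo: 1 of 1 neighbours ≥ 1, votes yes.
  Omar: 1 of 2 neighbours ≥ 1, votes yes.
Round 3 — no new yes votes; cascade stops.

3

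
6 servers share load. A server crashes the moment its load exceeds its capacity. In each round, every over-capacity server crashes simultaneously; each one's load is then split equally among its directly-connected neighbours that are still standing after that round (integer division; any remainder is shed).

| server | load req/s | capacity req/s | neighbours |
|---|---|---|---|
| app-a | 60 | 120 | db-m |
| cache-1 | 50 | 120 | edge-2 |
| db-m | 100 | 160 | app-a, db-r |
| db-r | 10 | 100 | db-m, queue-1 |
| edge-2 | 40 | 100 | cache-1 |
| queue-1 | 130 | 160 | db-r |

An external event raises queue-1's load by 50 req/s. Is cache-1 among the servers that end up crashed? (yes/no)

no

Round 1 — queue-1 at 180 > 160. queue-1 crashes.
  queue-1 sheds 180 req/s to db-r: 180 each.
    db-r: 10+180 = 190 > 100
Round 2 — db-r crashes.
  db-r sheds 190 req/s to db-m: 190 each.
    db-m: 100+190 = 290 > 160
Round 3 — db-m crashes.
  db-m sheds 290 req/s to app-a: 290 each.
    app-a: 60+290 = 350 > 120
Round 4 — app-a crashes.
  app-a sheds 350 req/s: no online neighbours, lost.
No further crashes.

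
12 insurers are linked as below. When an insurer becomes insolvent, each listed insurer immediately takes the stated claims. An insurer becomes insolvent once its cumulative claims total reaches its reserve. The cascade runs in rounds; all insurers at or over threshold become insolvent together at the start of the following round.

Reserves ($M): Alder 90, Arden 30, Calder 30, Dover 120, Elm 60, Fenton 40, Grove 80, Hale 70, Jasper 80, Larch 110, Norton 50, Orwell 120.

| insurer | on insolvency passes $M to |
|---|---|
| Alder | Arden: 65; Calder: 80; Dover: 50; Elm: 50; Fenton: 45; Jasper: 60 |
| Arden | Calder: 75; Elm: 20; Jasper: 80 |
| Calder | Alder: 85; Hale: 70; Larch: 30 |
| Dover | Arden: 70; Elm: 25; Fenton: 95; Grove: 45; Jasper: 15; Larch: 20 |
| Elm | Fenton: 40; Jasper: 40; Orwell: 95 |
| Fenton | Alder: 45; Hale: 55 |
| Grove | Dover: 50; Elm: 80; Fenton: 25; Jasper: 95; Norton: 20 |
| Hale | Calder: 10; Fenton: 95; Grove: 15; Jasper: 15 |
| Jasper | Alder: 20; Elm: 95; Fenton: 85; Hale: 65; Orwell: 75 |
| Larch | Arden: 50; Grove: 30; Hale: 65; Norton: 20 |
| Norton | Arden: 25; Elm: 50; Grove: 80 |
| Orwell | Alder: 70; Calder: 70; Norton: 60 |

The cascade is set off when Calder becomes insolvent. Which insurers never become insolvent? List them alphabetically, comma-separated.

Dover, Larch

Round 1 — Calder becomes insolvent (initial).
  Alder: +85 → 85 < 90
  Hale: +70 → 70 ≥ 70
  Larch: +30 → 30 < 110
Round 2 — Hale becomes insolvent.
  Fenton: +95 → 95 ≥ 40
  Grove: +15 → 15 < 80
  Jasper: +15 → 15 < 80
Round 3 — Fenton becomes insolvent.
  Alder: +45 → 130 ≥ 90
Round 4 — Alder becomes insolvent.
  Arden: +65 → 65 ≥ 30
  Dover: +50 → 50 < 120
  Elm: +50 → 50 < 60
  Jasper: +60 → 75 < 80
Round 5 — Arden becomes insolvent.
  Elm: +20 → 70 ≥ 60
  Jasper: +80 → 155 ≥ 80
Round 6 — Elm, Jasper become insolvent.
  Orwell: +95+75 → 170 ≥ 120
Round 7 — Orwell becomes insolvent.
  Norton: +60 → 60 ≥ 50
Round 8 — Norton becomes insolvent.
  Grove: +80 → 95 ≥ 80
Round 9 — Grove becomes insolvent.
  Dover: +50 → 100 < 120
No further insolvencies.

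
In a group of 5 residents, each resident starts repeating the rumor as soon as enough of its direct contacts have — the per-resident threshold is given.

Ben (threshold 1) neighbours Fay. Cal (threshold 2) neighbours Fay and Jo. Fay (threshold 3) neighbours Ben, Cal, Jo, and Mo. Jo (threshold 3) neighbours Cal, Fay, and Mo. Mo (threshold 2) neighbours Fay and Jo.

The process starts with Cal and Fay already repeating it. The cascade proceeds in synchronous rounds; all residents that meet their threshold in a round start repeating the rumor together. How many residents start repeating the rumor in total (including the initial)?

Round 1 — Cal, Fay start repeating the rumor (initial).
Round 2 — checking thresholds:
  Ben: 1 of 1 neighbours ≥ 1, starts repeating the rumor.
  Jo: 2 of 3 neighbours < 3, holds.
  Mo: 1 of 2 neighbours < 2, holds.
Round 3 — no new spreads; cascade stops.

3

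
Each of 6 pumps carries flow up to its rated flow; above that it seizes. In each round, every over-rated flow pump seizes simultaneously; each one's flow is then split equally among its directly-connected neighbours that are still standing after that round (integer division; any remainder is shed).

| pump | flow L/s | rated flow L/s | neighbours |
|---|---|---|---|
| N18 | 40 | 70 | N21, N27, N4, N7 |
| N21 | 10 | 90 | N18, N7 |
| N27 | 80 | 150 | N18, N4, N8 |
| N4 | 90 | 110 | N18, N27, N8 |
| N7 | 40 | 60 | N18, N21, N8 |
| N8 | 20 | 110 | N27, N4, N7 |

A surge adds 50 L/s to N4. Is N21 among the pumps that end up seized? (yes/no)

Round 1 — N4 at 140 > 110. N4 seizes.
  N4 sheds 140 L/s to N18, N27, N8: 46 each (2 lost).
    N18: 40+46 = 86 > 70
    N27: 80+46 = 126 ≤ 150
    N8: 20+46 = 66 ≤ 110
Round 2 — N18 seizes.
  N18 sheds 86 L/s to N21, N27, N7: 28 each (2 lost).
    N21: 10+28 = 38 ≤ 90
    N27: 126+28 = 154 > 150
    N7: 40+28 = 68 > 60
Round 3 — N27, N7 seize.
  N27 sheds 154 L/s to N8: 154 each.
    N8: 66+154 = 220 > 110
  N7 sheds 68 L/s to N21, N8: 34 each.
    N21: 38+34 = 72 ≤ 90
    N8: 220+34 = 254 > 110
Round 4 — N8 seizes.
  N8 sheds 254 L/s: no online neighbours, lost.
No further seizures.

no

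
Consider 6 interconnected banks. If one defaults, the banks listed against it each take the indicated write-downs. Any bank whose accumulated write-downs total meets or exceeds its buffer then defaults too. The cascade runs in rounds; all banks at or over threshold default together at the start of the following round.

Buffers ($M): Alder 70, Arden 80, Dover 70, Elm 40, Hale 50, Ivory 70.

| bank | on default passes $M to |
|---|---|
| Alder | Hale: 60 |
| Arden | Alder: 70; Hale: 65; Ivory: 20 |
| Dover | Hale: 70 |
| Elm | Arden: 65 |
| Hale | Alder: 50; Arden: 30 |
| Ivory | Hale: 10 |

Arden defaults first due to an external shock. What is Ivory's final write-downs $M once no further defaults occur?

20

Round 1 — Arden defaults (initial).
  Alder: +70 → 70 ≥ 70
  Hale: +65 → 65 ≥ 50
  Ivory: +20 → 20 < 70
Round 2 — Alder, Hale default.
No further defaults.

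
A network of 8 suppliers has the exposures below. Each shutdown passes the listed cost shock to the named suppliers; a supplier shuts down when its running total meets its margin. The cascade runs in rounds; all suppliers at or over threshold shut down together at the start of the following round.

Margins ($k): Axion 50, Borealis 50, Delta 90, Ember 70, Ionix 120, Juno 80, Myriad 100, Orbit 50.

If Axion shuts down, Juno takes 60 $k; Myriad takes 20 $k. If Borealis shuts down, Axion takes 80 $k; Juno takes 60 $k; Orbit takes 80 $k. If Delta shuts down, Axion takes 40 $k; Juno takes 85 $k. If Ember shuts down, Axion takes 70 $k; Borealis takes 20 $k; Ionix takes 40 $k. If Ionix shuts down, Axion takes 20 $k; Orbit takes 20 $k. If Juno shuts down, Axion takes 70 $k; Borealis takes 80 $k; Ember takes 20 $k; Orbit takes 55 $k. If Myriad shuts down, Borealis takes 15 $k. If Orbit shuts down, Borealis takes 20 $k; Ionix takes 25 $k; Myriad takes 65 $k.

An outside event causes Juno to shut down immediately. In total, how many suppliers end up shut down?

4

Round 1 — Juno shuts down (initial).
  Axion: +70 → 70 ≥ 50
  Borealis: +80 → 80 ≥ 50
  Ember: +20 → 20 < 70
  Orbit: +55 → 55 ≥ 50
Round 2 — Axion, Borealis, Orbit shut down.
  Ionix: +25 → 25 < 120
  Myriad: +20+65 → 85 < 100
No further shutdowns.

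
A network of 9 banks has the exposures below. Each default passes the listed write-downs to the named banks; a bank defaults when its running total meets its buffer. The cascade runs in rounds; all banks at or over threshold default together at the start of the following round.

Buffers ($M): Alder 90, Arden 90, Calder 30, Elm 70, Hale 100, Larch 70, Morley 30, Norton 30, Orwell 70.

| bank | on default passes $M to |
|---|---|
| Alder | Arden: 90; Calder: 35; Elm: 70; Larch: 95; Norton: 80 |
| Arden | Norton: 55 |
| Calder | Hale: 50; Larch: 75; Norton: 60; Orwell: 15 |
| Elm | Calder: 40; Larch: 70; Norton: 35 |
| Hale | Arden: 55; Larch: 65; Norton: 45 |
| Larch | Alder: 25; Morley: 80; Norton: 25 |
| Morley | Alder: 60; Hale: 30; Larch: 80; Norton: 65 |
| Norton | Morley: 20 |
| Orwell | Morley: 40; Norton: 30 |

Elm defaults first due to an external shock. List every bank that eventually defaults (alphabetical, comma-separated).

Round 1 — Elm defaults (initial).
  Calder: +40 → 40 ≥ 30
  Larch: +70 → 70 ≥ 70
  Norton: +35 → 35 ≥ 30
Round 2 — Calder, Larch, Norton default.
  Alder: +25 → 25 < 90
  Hale: +50 → 50 < 100
  Morley: +80+20 → 100 ≥ 30
  Orwell: +15 → 15 < 70
Round 3 — Morley defaults.
  Alder: +60 → 85 < 90
  Hale: +30 → 80 < 100
No further defaults.

Calder, Elm, Larch, Morley, Norton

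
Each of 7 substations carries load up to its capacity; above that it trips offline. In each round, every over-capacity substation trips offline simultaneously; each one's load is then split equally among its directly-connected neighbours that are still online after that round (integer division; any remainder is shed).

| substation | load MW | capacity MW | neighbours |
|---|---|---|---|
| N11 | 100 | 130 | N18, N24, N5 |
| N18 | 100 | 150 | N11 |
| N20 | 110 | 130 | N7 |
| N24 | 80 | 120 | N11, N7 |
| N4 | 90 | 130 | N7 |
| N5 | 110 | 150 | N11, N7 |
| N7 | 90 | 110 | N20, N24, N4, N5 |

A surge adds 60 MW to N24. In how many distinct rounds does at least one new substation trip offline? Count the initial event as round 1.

3

Round 1 — N24 at 140 > 120. N24 trips offline.
  N24 sheds 140 MW to N11, N7: 70 each.
    N11: 100+70 = 170 > 130
    N7: 90+70 = 160 > 110
Round 2 — N11, N7 trip offline.
  N11 sheds 170 MW to N18, N5: 85 each.
    N18: 100+85 = 185 > 150
    N5: 110+85 = 195 > 150
  N7 sheds 160 MW to N20, N4, N5: 53 each (1 lost).
    N20: 110+53 = 163 > 130
    N4: 90+53 = 143 > 130
    N5: 195+53 = 248 > 150
Round 3 — N18, N20, N4, N5 trip offline.
  N18 sheds 185 MW: no online neighbours, lost.
  N20 sheds 163 MW: no online neighbours, lost.
  N4 sheds 143 MW: no online neighbours, lost.
  N5 sheds 248 MW: no online neighbours, lost.
No further trips.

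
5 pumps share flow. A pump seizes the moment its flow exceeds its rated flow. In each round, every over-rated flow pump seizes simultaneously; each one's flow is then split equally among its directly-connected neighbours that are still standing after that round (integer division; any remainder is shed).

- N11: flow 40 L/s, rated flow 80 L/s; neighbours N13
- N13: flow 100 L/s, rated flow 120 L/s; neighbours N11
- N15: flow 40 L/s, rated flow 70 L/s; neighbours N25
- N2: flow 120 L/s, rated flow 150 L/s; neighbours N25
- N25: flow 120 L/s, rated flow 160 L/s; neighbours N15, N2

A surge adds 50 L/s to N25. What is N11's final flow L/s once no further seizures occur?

Round 1 — N25 at 170 > 160. N25 seizes.
  N25 sheds 170 L/s to N15, N2: 85 each.
    N15: 40+85 = 125 > 70
    N2: 120+85 = 205 > 150
Round 2 — N15, N2 seize.
  N15 sheds 125 L/s: no online neighbours, lost.
  N2 sheds 205 L/s: no online neighbours, lost.
No further seizures.

40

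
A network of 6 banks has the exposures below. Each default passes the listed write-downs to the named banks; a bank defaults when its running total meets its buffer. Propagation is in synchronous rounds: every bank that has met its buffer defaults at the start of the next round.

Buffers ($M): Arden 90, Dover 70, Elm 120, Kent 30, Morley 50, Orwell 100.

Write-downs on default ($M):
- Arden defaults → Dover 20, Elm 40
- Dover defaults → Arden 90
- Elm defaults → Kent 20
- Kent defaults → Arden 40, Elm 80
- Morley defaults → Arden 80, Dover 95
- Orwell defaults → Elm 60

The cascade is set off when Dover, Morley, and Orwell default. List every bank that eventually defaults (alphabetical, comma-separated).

Round 1 — Dover, Morley, Orwell default (initial).
  Arden: +90+80 → 170 ≥ 90
  Elm: +60 → 60 < 120
Round 2 — Arden defaults.
  Elm: +40 → 100 < 120
No further defaults.

Arden, Dover, Morley, Orwell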